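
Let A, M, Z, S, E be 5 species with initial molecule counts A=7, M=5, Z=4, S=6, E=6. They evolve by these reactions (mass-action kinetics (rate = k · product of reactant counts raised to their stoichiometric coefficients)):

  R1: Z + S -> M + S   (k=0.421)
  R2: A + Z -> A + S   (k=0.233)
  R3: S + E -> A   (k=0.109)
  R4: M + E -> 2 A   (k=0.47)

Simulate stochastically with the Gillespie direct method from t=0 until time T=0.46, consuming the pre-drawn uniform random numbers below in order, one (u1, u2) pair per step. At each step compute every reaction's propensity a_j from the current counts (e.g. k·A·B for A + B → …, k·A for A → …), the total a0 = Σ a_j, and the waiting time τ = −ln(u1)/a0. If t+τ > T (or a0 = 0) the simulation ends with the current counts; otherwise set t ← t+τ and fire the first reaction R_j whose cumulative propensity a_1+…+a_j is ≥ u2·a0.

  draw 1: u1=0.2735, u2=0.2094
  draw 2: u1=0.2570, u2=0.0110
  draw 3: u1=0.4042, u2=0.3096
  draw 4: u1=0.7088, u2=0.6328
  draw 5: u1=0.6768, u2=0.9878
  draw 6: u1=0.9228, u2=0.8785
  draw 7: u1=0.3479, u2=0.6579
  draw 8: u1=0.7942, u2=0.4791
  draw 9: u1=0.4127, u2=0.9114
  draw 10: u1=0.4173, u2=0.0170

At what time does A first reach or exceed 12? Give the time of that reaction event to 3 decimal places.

Threshold first reached at t = 0.137

t=0.000: A=7 M=5 Z=4 S=6 E=6
Draw 1: a1=10.104, a2=6.524, a3=3.924, a4=14.100, a0=34.652; τ=−ln(0.2735)/34.652=0.037 → t=0.037; u2·a0=0.2094·34.652=7.256 ≤ a1=10.104 → R1 fires; A=7 M=6 Z=3 S=6 E=6
Draw 2: a1=7.578, a2=4.893, a3=3.924, a4=16.920, a0=33.315; τ=−ln(0.2570)/33.315=0.041 → t=0.078; u2·a0=0.0110·33.315=0.366 ≤ a1=7.578 → R1 fires; A=7 M=7 Z=2 S=6 E=6
Draw 3: a1=5.052, a2=3.262, a3=3.924, a4=19.740, a0=31.978; τ=−ln(0.4042)/31.978=0.028 → t=0.107; u2·a0=0.3096·31.978=9.900; a1+a2=8.314 < 9.900 ≤ a1+…+a3=12.238 → R3 fires; A=8 M=7 Z=2 S=5 E=5
Draw 4: a1=4.210, a2=3.728, a3=2.725, a4=16.450, a0=27.113; τ=−ln(0.7088)/27.113=0.013 → t=0.119; u2·a0=0.6328·27.113=17.157; a1+…+a3=10.663 < 17.157 ≤ a1+…+a4=27.113 → R4 fires; A=10 M=6 Z=2 S=5 E=4
Draw 5: a1=4.210, a2=4.660, a3=2.180, a4=11.280, a0=22.330; τ=−ln(0.6768)/22.330=0.017 → t=0.137; u2·a0=0.9878·22.330=22.058; a1+…+a3=11.050 < 22.058 ≤ a1+…+a4=22.330 → R4 fires; A=12 M=5 Z=2 S=5 E=3
Draw 6: a1=4.210, a2=5.592, a3=1.635, a4=7.050, a0=18.487; τ=−ln(0.9228)/18.487=0.004 → t=0.141; u2·a0=0.8785·18.487=16.241; a1+…+a3=11.437 < 16.241 ≤ a1+…+a4=18.487 → R4 fires; A=14 M=4 Z=2 S=5 E=2
Draw 7: a1=4.210, a2=6.524, a3=1.090, a4=3.760, a0=15.584; τ=−ln(0.3479)/15.584=0.068 → t=0.209; u2·a0=0.6579·15.584=10.253; a1=4.210 < 10.253 ≤ a1+a2=10.734 → R2 fires; A=14 M=4 Z=1 S=6 E=2
Draw 8: a1=2.526, a2=3.262, a3=1.308, a4=3.760, a0=10.856; τ=−ln(0.7942)/10.856=0.021 → t=0.230; u2·a0=0.4791·10.856=5.201; a1=2.526 < 5.201 ≤ a1+a2=5.788 → R2 fires; A=14 M=4 Z=0 S=7 E=2
Draw 9: a1=0.000, a2=0.000, a3=1.526, a4=3.760, a0=5.286; τ=−ln(0.4127)/5.286=0.167 → t=0.397; u2·a0=0.9114·5.286=4.818; a1+…+a3=1.526 < 4.818 ≤ a1+…+a4=5.286 → R4 fires; A=16 M=3 Z=0 S=7 E=1
Draw 10: a1=0.000, a2=0.000, a3=0.763, a4=1.410, a0=2.173; τ=−ln(0.4173)/2.173=0.402 → t=0.800 > T=0.46: stop.
A first becomes ≥ 12 when it reaches 12 at the event at t=0.137.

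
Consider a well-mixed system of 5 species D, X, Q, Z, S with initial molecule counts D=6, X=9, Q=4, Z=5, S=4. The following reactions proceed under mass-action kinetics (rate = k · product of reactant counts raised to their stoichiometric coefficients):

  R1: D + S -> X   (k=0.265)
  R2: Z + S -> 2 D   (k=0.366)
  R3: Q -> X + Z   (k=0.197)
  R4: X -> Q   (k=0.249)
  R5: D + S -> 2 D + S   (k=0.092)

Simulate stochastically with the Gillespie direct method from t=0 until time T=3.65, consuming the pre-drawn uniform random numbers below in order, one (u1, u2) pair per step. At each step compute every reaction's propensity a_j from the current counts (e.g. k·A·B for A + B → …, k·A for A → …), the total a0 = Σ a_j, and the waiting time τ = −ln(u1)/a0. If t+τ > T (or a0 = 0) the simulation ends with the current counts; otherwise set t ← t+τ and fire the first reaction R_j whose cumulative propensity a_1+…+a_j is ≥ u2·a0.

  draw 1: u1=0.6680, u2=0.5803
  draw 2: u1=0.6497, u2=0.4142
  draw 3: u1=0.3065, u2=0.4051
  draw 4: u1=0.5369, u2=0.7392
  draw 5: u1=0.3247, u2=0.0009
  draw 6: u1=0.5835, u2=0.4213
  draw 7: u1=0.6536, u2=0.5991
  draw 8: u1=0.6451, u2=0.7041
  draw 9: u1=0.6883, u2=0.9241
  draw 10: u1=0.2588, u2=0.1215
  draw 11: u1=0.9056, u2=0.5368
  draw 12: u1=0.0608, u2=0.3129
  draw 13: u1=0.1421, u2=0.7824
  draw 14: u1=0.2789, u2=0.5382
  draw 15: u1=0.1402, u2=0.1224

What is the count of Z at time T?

Z at T = 6

t=0.000: D=6 X=9 Q=4 Z=5 S=4
Draw 1: a1=6.360, a2=7.320, a3=0.788, a4=2.241, a5=2.208, a0=18.917; τ=−ln(0.6680)/18.917=0.021 → t=0.021; u2·a0=0.5803·18.917=10.978; a1=6.360 < 10.978 ≤ a1+a2=13.680 → R2 fires; D=8 X=9 Q=4 Z=4 S=3
Draw 2: a1=6.360, a2=4.392, a3=0.788, a4=2.241, a5=2.208, a0=15.989; τ=−ln(0.6497)/15.989=0.027 → t=0.048; u2·a0=0.4142·15.989=6.623; a1=6.360 < 6.623 ≤ a1+a2=10.752 → R2 fires; D=10 X=9 Q=4 Z=3 S=2
Draw 3: a1=5.300, a2=2.196, a3=0.788, a4=2.241, a5=1.840, a0=12.365; τ=−ln(0.3065)/12.365=0.096 → t=0.144; u2·a0=0.4051·12.365=5.009 ≤ a1=5.300 → R1 fires; D=9 X=10 Q=4 Z=3 S=1
Draw 4: a1=2.385, a2=1.098, a3=0.788, a4=2.490, a5=0.828, a0=7.589; τ=−ln(0.5369)/7.589=0.082 → t=0.226; u2·a0=0.7392·7.589=5.610; a1+…+a3=4.271 < 5.610 ≤ a1+…+a4=6.761 → R4 fires; D=9 X=9 Q=5 Z=3 S=1
Draw 5: a1=2.385, a2=1.098, a3=0.985, a4=2.241, a5=0.828, a0=7.537; τ=−ln(0.3247)/7.537=0.149 → t=0.375; u2·a0=0.0009·7.537=0.007 ≤ a1=2.385 → R1 fires; D=8 X=10 Q=5 Z=3 S=0
Draw 6: a1=0.000, a2=0.000, a3=0.985, a4=2.490, a5=0.000, a0=3.475; τ=−ln(0.5835)/3.475=0.155 → t=0.530; u2·a0=0.4213·3.475=1.464; a1+…+a3=0.985 < 1.464 ≤ a1+…+a4=3.475 → R4 fires; D=8 X=9 Q=6 Z=3 S=0
Draw 7: a1=0.000, a2=0.000, a3=1.182, a4=2.241, a5=0.000, a0=3.423; τ=−ln(0.6536)/3.423=0.124 → t=0.654; u2·a0=0.5991·3.423=2.051; a1+…+a3=1.182 < 2.051 ≤ a1+…+a4=3.423 → R4 fires; D=8 X=8 Q=7 Z=3 S=0
Draw 8: a1=0.000, a2=0.000, a3=1.379, a4=1.992, a5=0.000, a0=3.371; τ=−ln(0.6451)/3.371=0.130 → t=0.784; u2·a0=0.7041·3.371=2.374; a1+…+a3=1.379 < 2.374 ≤ a1+…+a4=3.371 → R4 fires; D=8 X=7 Q=8 Z=3 S=0
Draw 9: a1=0.000, a2=0.000, a3=1.576, a4=1.743, a5=0.000, a0=3.319; τ=−ln(0.6883)/3.319=0.113 → t=0.897; u2·a0=0.9241·3.319=3.067; a1+…+a3=1.576 < 3.067 ≤ a1+…+a4=3.319 → R4 fires; D=8 X=6 Q=9 Z=3 S=0
Draw 10: a1=0.000, a2=0.000, a3=1.773, a4=1.494, a5=0.000, a0=3.267; τ=−ln(0.2588)/3.267=0.414 → t=1.311; u2·a0=0.1215·3.267=0.397; a1+a2=0.000 < 0.397 ≤ a1+…+a3=1.773 → R3 fires; D=8 X=7 Q=8 Z=4 S=0
Draw 11: a1=0.000, a2=0.000, a3=1.576, a4=1.743, a5=0.000, a0=3.319; τ=−ln(0.9056)/3.319=0.030 → t=1.341; u2·a0=0.5368·3.319=1.782; a1+…+a3=1.576 < 1.782 ≤ a1+…+a4=3.319 → R4 fires; D=8 X=6 Q=9 Z=4 S=0
Draw 12: a1=0.000, a2=0.000, a3=1.773, a4=1.494, a5=0.000, a0=3.267; τ=−ln(0.0608)/3.267=0.857 → t=2.198; u2·a0=0.3129·3.267=1.022; a1+a2=0.000 < 1.022 ≤ a1+…+a3=1.773 → R3 fires; D=8 X=7 Q=8 Z=5 S=0
Draw 13: a1=0.000, a2=0.000, a3=1.576, a4=1.743, a5=0.000, a0=3.319; τ=−ln(0.1421)/3.319=0.588 → t=2.786; u2·a0=0.7824·3.319=2.597; a1+…+a3=1.576 < 2.597 ≤ a1+…+a4=3.319 → R4 fires; D=8 X=6 Q=9 Z=5 S=0
Draw 14: a1=0.000, a2=0.000, a3=1.773, a4=1.494, a5=0.000, a0=3.267; τ=−ln(0.2789)/3.267=0.391 → t=3.176; u2·a0=0.5382·3.267=1.758; a1+a2=0.000 < 1.758 ≤ a1+…+a3=1.773 → R3 fires; D=8 X=7 Q=8 Z=6 S=0
Draw 15: a1=0.000, a2=0.000, a3=1.576, a4=1.743, a5=0.000, a0=3.319; τ=−ln(0.1402)/3.319=0.592 → t=3.768 > T=3.65: stop.
Read off Z at T=3.65: 6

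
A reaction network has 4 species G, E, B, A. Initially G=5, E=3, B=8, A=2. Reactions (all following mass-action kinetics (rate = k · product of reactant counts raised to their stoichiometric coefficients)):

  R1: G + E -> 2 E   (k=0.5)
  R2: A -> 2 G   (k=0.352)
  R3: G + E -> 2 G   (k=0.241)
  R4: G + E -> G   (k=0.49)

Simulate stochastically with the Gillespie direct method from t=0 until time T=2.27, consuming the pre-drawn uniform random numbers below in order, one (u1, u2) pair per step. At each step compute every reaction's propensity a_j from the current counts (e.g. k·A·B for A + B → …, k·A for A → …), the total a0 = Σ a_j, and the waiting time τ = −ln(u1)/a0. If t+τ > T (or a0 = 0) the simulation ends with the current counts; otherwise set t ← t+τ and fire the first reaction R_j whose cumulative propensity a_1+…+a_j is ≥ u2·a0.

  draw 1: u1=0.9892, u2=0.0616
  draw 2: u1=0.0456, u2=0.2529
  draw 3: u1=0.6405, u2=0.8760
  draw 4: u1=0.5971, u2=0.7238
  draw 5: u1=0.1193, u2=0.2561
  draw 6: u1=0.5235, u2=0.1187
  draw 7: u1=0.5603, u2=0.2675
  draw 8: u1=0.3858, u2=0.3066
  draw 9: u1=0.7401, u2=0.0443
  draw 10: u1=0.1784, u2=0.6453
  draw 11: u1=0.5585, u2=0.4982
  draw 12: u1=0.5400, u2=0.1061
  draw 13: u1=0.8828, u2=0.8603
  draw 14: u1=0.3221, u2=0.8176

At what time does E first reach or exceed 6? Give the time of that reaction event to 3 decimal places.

t=0.000: G=5 E=3 B=8 A=2
Draw 1: a1=7.500, a2=0.704, a3=3.615, a4=7.350, a0=19.169; τ=−ln(0.9892)/19.169=0.001 → t=0.001; u2·a0=0.0616·19.169=1.181 ≤ a1=7.500 → R1 fires; G=4 E=4 B=8 A=2
Draw 2: a1=8.000, a2=0.704, a3=3.856, a4=7.840, a0=20.400; τ=−ln(0.0456)/20.400=0.151 → t=0.152; u2·a0=0.2529·20.400=5.159 ≤ a1=8.000 → R1 fires; G=3 E=5 B=8 A=2
Draw 3: a1=7.500, a2=0.704, a3=3.615, a4=7.350, a0=19.169; τ=−ln(0.6405)/19.169=0.023 → t=0.175; u2·a0=0.8760·19.169=16.792; a1+…+a3=11.819 < 16.792 ≤ a1+…+a4=19.169 → R4 fires; G=3 E=4 B=8 A=2
Draw 4: a1=6.000, a2=0.704, a3=2.892, a4=5.880, a0=15.476; τ=−ln(0.5971)/15.476=0.033 → t=0.208; u2·a0=0.7238·15.476=11.202; a1+…+a3=9.596 < 11.202 ≤ a1+…+a4=15.476 → R4 fires; G=3 E=3 B=8 A=2
Draw 5: a1=4.500, a2=0.704, a3=2.169, a4=4.410, a0=11.783; τ=−ln(0.1193)/11.783=0.180 → t=0.389; u2·a0=0.2561·11.783=3.018 ≤ a1=4.500 → R1 fires; G=2 E=4 B=8 A=2
Draw 6: a1=4.000, a2=0.704, a3=1.928, a4=3.920, a0=10.552; τ=−ln(0.5235)/10.552=0.061 → t=0.450; u2·a0=0.1187·10.552=1.253 ≤ a1=4.000 → R1 fires; G=1 E=5 B=8 A=2
Draw 7: a1=2.500, a2=0.704, a3=1.205, a4=2.450, a0=6.859; τ=−ln(0.5603)/6.859=0.084 → t=0.535; u2·a0=0.2675·6.859=1.835 ≤ a1=2.500 → R1 fires; G=0 E=6 B=8 A=2
Draw 8: a1=0.000, a2=0.704, a3=0.000, a4=0.000, a0=0.704; τ=−ln(0.3858)/0.704=1.353 → t=1.888; u2·a0=0.3066·0.704=0.216; a1=0.000 < 0.216 ≤ a1+a2=0.704 → R2 fires; G=2 E=6 B=8 A=1
Draw 9: a1=6.000, a2=0.352, a3=2.892, a4=5.880, a0=15.124; τ=−ln(0.7401)/15.124=0.020 → t=1.908; u2·a0=0.0443·15.124=0.670 ≤ a1=6.000 → R1 fires; G=1 E=7 B=8 A=1
Draw 10: a1=3.500, a2=0.352, a3=1.687, a4=3.430, a0=8.969; τ=−ln(0.1784)/8.969=0.192 → t=2.100; u2·a0=0.6453·8.969=5.788; a1+…+a3=5.539 < 5.788 ≤ a1+…+a4=8.969 → R4 fires; G=1 E=6 B=8 A=1
Draw 11: a1=3.000, a2=0.352, a3=1.446, a4=2.940, a0=7.738; τ=−ln(0.5585)/7.738=0.075 → t=2.175; u2·a0=0.4982·7.738=3.855; a1+a2=3.352 < 3.855 ≤ a1+…+a3=4.798 → R3 fires; G=2 E=5 B=8 A=1
Draw 12: a1=5.000, a2=0.352, a3=2.410, a4=4.900, a0=12.662; τ=−ln(0.5400)/12.662=0.049 → t=2.224; u2·a0=0.1061·12.662=1.343 ≤ a1=5.000 → R1 fires; G=1 E=6 B=8 A=1
Draw 13: a1=3.000, a2=0.352, a3=1.446, a4=2.940, a0=7.738; τ=−ln(0.8828)/7.738=0.016 → t=2.240; u2·a0=0.8603·7.738=6.657; a1+…+a3=4.798 < 6.657 ≤ a1+…+a4=7.738 → R4 fires; G=1 E=5 B=8 A=1
Draw 14: a1=2.500, a2=0.352, a3=1.205, a4=2.450, a0=6.507; τ=−ln(0.3221)/6.507=0.174 → t=2.414 > T=2.27: stop.
E first becomes ≥ 6 when it reaches 6 at the event at t=0.535.

Threshold first reached at t = 0.535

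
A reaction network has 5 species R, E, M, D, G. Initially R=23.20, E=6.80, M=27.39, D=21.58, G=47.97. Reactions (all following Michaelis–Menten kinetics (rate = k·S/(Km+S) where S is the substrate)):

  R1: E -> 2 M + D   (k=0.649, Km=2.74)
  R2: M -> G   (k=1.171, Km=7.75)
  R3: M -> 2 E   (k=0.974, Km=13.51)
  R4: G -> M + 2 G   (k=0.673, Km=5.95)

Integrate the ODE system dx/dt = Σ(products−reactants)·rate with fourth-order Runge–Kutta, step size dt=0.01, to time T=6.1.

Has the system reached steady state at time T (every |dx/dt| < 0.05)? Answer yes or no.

RK4 with dt=0.01: 610 steps to T=6.1. Trajectory (selected grid times):
t=0.00: R=23.20 E=6.80 M=27.39 D=21.58 G=47.97
t=0.68: R=23.20 E=7.37 M=27.37 D=21.90 G=49.00
t=1.36: R=23.20 E=7.93 M=27.36 D=22.22 G=50.03
t=2.03: R=23.20 E=8.48 M=27.37 D=22.55 G=51.04
t=2.71: R=23.20 E=9.03 M=27.39 D=22.89 G=52.07
t=3.39: R=23.20 E=9.58 M=27.42 D=23.23 G=53.10
t=4.07: R=23.20 E=10.12 M=27.46 D=23.57 G=54.14
t=4.74: R=23.20 E=10.65 M=27.50 D=23.92 G=55.16
t=5.42: R=23.20 E=11.18 M=27.55 D=24.27 G=56.19
t=6.10: R=23.20 E=11.72 M=27.61 D=24.62 G=57.23
Rates at T: R1=0.5260, R2=0.9144, R3=0.6540, R4=0.6096
dx/dt at T (Σ net stoichiometry × rate): R=+0.0000, E=+0.7821, M=+0.0932, D=+0.5260, G=+1.5240
Largest |dx/dt| is |+1.5240| (G) ≥ 0.05 → not steady.

Steady state at T: no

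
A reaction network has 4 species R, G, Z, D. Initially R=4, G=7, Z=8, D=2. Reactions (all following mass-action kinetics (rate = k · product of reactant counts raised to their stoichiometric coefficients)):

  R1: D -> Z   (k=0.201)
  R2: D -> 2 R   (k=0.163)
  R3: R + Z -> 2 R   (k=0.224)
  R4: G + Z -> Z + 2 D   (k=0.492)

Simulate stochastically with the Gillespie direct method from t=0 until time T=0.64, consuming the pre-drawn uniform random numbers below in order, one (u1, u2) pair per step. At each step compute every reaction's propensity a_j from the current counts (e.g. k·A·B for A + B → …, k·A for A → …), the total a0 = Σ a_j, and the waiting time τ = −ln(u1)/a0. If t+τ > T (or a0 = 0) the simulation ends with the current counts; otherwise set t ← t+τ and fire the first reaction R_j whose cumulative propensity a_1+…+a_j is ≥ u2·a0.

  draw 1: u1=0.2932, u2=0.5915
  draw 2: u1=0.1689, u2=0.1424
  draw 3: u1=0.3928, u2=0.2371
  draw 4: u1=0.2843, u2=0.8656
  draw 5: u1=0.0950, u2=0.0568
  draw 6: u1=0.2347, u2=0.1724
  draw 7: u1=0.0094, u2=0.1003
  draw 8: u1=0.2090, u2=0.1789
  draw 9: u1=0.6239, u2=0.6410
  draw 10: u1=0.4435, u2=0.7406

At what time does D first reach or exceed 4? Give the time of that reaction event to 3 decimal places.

t=0.000: R=4 G=7 Z=8 D=2
Draw 1: a1=0.402, a2=0.326, a3=7.168, a4=27.552, a0=35.448; τ=−ln(0.2932)/35.448=0.035 → t=0.035; u2·a0=0.5915·35.448=20.967; a1+…+a3=7.896 < 20.967 ≤ a1+…+a4=35.448 → R4 fires; R=4 G=6 Z=8 D=4
Draw 2: a1=0.804, a2=0.652, a3=7.168, a4=23.616, a0=32.240; τ=−ln(0.1689)/32.240=0.055 → t=0.090; u2·a0=0.1424·32.240=4.591; a1+a2=1.456 < 4.591 ≤ a1+…+a3=8.624 → R3 fires; R=5 G=6 Z=7 D=4
Draw 3: a1=0.804, a2=0.652, a3=7.840, a4=20.664, a0=29.960; τ=−ln(0.3928)/29.960=0.031 → t=0.121; u2·a0=0.2371·29.960=7.104; a1+a2=1.456 < 7.104 ≤ a1+…+a3=9.296 → R3 fires; R=6 G=6 Z=6 D=4
Draw 4: a1=0.804, a2=0.652, a3=8.064, a4=17.712, a0=27.232; τ=−ln(0.2843)/27.232=0.046 → t=0.167; u2·a0=0.8656·27.232=23.572; a1+…+a3=9.520 < 23.572 ≤ a1+…+a4=27.232 → R4 fires; R=6 G=5 Z=6 D=6
Draw 5: a1=1.206, a2=0.978, a3=8.064, a4=14.760, a0=25.008; τ=−ln(0.0950)/25.008=0.094 → t=0.261; u2·a0=0.0568·25.008=1.420; a1=1.206 < 1.420 ≤ a1+a2=2.184 → R2 fires; R=8 G=5 Z=6 D=5
Draw 6: a1=1.005, a2=0.815, a3=10.752, a4=14.760, a0=27.332; τ=−ln(0.2347)/27.332=0.053 → t=0.314; u2·a0=0.1724·27.332=4.712; a1+a2=1.820 < 4.712 ≤ a1+…+a3=12.572 → R3 fires; R=9 G=5 Z=5 D=5
Draw 7: a1=1.005, a2=0.815, a3=10.080, a4=12.300, a0=24.200; τ=−ln(0.0094)/24.200=0.193 → t=0.507; u2·a0=0.1003·24.200=2.427; a1+a2=1.820 < 2.427 ≤ a1+…+a3=11.900 → R3 fires; R=10 G=5 Z=4 D=5
Draw 8: a1=1.005, a2=0.815, a3=8.960, a4=9.840, a0=20.620; τ=−ln(0.2090)/20.620=0.076 → t=0.583; u2·a0=0.1789·20.620=3.689; a1+a2=1.820 < 3.689 ≤ a1+…+a3=10.780 → R3 fires; R=11 G=5 Z=3 D=5
Draw 9: a1=1.005, a2=0.815, a3=7.392, a4=7.380, a0=16.592; τ=−ln(0.6239)/16.592=0.028 → t=0.612; u2·a0=0.6410·16.592=10.635; a1+…+a3=9.212 < 10.635 ≤ a1+…+a4=16.592 → R4 fires; R=11 G=4 Z=3 D=7
Draw 10: a1=1.407, a2=1.141, a3=7.392, a4=5.904, a0=15.844; τ=−ln(0.4435)/15.844=0.051 → t=0.663 > T=0.64: stop.
D first becomes ≥ 4 when it reaches 4 at the event at t=0.035.

Threshold first reached at t = 0.035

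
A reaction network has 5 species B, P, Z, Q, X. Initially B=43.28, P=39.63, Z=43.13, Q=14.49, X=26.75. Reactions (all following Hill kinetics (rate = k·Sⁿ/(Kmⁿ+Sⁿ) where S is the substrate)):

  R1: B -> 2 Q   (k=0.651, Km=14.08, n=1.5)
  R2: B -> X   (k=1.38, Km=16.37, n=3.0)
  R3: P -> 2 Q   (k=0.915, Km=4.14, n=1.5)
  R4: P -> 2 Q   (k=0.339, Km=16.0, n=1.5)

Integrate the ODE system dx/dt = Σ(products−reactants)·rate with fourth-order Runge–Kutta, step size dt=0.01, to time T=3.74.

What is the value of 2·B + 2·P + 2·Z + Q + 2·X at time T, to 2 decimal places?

Value at T = 320.07

Check how each reaction changes W = 2·B + 2·P + 2·Z + Q + 2·X (weight of products minus weight of reactants):
R1: B -> 2 Q: (1·2) − (2·1) = 2 − 2 = 0
R2: B -> X: (2·1) − (2·1) = 2 − 2 = 0
R3: P -> 2 Q: (1·2) − (2·1) = 2 − 2 = 0
R4: P -> 2 Q: (1·2) − (2·1) = 2 − 2 = 0
Every reaction leaves W unchanged, so W is conserved and no simulation is needed: W(T) = W(0) = 2·43.28 + 2·39.63 + 2·43.13 + 14.49 + 2·26.75 = 320.07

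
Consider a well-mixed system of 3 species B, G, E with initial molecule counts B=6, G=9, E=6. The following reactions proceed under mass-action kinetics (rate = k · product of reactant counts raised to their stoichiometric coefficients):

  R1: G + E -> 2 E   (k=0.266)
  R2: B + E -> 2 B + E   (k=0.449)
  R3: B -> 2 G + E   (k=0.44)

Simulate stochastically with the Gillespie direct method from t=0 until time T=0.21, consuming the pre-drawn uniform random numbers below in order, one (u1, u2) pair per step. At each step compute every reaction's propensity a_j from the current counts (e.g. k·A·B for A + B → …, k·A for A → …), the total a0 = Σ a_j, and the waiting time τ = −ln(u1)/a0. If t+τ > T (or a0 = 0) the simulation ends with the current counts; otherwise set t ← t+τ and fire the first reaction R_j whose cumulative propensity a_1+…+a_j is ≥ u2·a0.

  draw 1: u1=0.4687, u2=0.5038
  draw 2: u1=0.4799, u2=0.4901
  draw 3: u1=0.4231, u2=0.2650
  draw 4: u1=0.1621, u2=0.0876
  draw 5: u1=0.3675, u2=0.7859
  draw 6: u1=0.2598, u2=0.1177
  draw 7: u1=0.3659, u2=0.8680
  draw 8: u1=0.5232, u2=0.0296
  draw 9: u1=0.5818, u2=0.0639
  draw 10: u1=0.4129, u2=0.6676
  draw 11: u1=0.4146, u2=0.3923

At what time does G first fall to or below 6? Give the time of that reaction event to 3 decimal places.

t=0.000: B=6 G=9 E=6
Draw 1: a1=14.364, a2=16.164, a3=2.640, a0=33.168; τ=−ln(0.4687)/33.168=0.023 → t=0.023; u2·a0=0.5038·33.168=16.710; a1=14.364 < 16.710 ≤ a1+a2=30.528 → R2 fires; B=7 G=9 E=6
Draw 2: a1=14.364, a2=18.858, a3=3.080, a0=36.302; τ=−ln(0.4799)/36.302=0.020 → t=0.043; u2·a0=0.4901·36.302=17.792; a1=14.364 < 17.792 ≤ a1+a2=33.222 → R2 fires; B=8 G=9 E=6
Draw 3: a1=14.364, a2=21.552, a3=3.520, a0=39.436; τ=−ln(0.4231)/39.436=0.022 → t=0.065; u2·a0=0.2650·39.436=10.451 ≤ a1=14.364 → R1 fires; B=8 G=8 E=7
Draw 4: a1=14.896, a2=25.144, a3=3.520, a0=43.560; τ=−ln(0.1621)/43.560=0.042 → t=0.107; u2·a0=0.0876·43.560=3.816 ≤ a1=14.896 → R1 fires; B=8 G=7 E=8
Draw 5: a1=14.896, a2=28.736, a3=3.520, a0=47.152; τ=−ln(0.3675)/47.152=0.021 → t=0.128; u2·a0=0.7859·47.152=37.057; a1=14.896 < 37.057 ≤ a1+a2=43.632 → R2 fires; B=9 G=7 E=8
Draw 6: a1=14.896, a2=32.328, a3=3.960, a0=51.184; τ=−ln(0.2598)/51.184=0.026 → t=0.154; u2·a0=0.1177·51.184=6.024 ≤ a1=14.896 → R1 fires; B=9 G=6 E=9
Draw 7: a1=14.364, a2=36.369, a3=3.960, a0=54.693; τ=−ln(0.3659)/54.693=0.018 → t=0.173; u2·a0=0.8680·54.693=47.474; a1=14.364 < 47.474 ≤ a1+a2=50.733 → R2 fires; B=10 G=6 E=9
Draw 8: a1=14.364, a2=40.410, a3=4.400, a0=59.174; τ=−ln(0.5232)/59.174=0.011 → t=0.184; u2·a0=0.0296·59.174=1.752 ≤ a1=14.364 → R1 fires; B=10 G=5 E=10
Draw 9: a1=13.300, a2=44.900, a3=4.400, a0=62.600; τ=−ln(0.5818)/62.600=0.009 → t=0.192; u2·a0=0.0639·62.600=4.000 ≤ a1=13.300 → R1 fires; B=10 G=4 E=11
Draw 10: a1=11.704, a2=49.390, a3=4.400, a0=65.494; τ=−ln(0.4129)/65.494=0.014 → t=0.206; u2·a0=0.6676·65.494=43.724; a1=11.704 < 43.724 ≤ a1+a2=61.094 → R2 fires; B=11 G=4 E=11
Draw 11: a1=11.704, a2=54.329, a3=4.840, a0=70.873; τ=−ln(0.4146)/70.873=0.012 → t=0.218 > T=0.21: stop.
G first becomes ≤ 6 when it reaches 6 at the event at t=0.154.

Threshold first reached at t = 0.154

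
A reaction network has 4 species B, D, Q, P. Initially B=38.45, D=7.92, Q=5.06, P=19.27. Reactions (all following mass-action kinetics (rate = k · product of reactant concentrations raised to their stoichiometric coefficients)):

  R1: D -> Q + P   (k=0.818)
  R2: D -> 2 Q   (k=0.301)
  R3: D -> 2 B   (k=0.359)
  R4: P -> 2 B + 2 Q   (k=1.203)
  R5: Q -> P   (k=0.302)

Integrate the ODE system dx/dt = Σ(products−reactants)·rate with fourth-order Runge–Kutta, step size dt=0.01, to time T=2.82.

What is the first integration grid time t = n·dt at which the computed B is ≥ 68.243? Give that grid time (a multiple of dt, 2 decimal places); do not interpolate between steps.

RK4 with dt=0.01: 282 steps to T=2.82. Trajectory (selected grid times):
t=0.00: B=38.45 D=7.92 Q=5.06 P=19.27
t=0.31: B=52.76 D=5.01 Q=19.56 P=15.63
t=0.63: B=64.81 D=3.12 Q=30.08 P=13.53
t=0.73: B=68.23 D=2.69 Q=32.75 P=13.12
t=0.74: B=68.56 D=2.65 Q=33.00 P=13.08
t=0.94: B=75.04 D=1.97 Q=37.66 P=12.52
t=1.25: B=84.56 D=1.25 Q=43.71 P=12.15
t=1.57: B=94.15 D=0.78 Q=49.04 P=12.22
t=1.88: B=103.52 D=0.49 Q=53.73 P=12.58
t=2.19: B=113.18 D=0.31 Q=58.24 P=13.13
t=2.51: B=123.62 D=0.19 Q=62.88 P=13.86
t=2.82: B=134.29 D=0.12 Q=67.48 P=14.68
B(0.73)=68.225 < 68.243 but B(0.74)=68.560 ≥ 68.243, so the first grid time is t=0.74.

Threshold first reached at t = 0.74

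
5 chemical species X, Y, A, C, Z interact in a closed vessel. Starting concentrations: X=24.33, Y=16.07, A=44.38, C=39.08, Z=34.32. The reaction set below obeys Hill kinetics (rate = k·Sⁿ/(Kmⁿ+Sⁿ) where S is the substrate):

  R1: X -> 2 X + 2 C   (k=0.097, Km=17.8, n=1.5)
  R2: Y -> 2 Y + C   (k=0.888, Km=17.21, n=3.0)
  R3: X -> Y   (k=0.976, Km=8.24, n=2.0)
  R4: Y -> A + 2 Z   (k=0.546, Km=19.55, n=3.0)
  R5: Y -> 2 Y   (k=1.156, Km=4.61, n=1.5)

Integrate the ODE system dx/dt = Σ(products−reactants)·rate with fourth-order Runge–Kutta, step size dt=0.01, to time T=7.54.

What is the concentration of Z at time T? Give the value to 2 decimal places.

RK4 with dt=0.01: 754 steps to T=7.54. Trajectory (selected grid times):
t=0.00: X=24.33 Y=16.07 A=44.38 C=39.08 Z=34.32
t=0.84: X=23.65 Y=17.84 A=44.56 C=39.54 Z=34.68
t=1.68: X=22.97 Y=19.64 A=44.78 C=40.06 Z=35.11
t=2.51: X=22.30 Y=21.44 A=45.02 C=40.62 Z=35.60
t=3.35: X=21.63 Y=23.28 A=45.29 C=41.23 Z=36.15
t=4.19: X=20.96 Y=25.14 A=45.59 C=41.87 Z=36.75
t=5.03: X=20.30 Y=27.01 A=45.92 C=42.54 Z=37.39
t=5.86: X=19.65 Y=28.86 A=46.25 C=43.22 Z=38.07
t=6.70: X=19.00 Y=30.74 A=46.61 C=43.93 Z=38.78
t=7.54: X=18.36 Y=32.61 A=46.98 C=44.66 Z=39.52
Read off Z at T=7.54: 39.52

Z at T = 39.52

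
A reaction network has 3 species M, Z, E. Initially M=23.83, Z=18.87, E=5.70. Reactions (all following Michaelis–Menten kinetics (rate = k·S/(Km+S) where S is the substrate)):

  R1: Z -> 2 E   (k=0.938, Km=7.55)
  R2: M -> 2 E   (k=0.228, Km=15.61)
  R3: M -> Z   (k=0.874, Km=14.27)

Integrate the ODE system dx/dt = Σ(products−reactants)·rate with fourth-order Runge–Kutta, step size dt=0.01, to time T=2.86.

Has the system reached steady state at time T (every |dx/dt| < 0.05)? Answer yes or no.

Steady state at T: no

RK4 with dt=0.01: 286 steps to T=2.86. Trajectory (selected grid times):
t=0.00: M=23.83 Z=18.87 E=5.70
t=0.32: M=23.61 Z=18.83 E=6.22
t=0.64: M=23.39 Z=18.79 E=6.73
t=0.95: M=23.18 Z=18.75 E=7.23
t=1.27: M=22.97 Z=18.71 E=7.75
t=1.59: M=22.75 Z=18.67 E=8.26
t=1.91: M=22.54 Z=18.63 E=8.77
t=2.22: M=22.33 Z=18.58 E=9.27
t=2.54: M=22.12 Z=18.54 E=9.78
t=2.86: M=21.90 Z=18.50 E=10.30
Rates at T: R1=0.6661, R2=0.1331, R3=0.5292
dx/dt at T (Σ net stoichiometry × rate): M=-0.6623, Z=-0.1369, E=+1.5985
Largest |dx/dt| is |+1.5985| (E) ≥ 0.05 → not steady.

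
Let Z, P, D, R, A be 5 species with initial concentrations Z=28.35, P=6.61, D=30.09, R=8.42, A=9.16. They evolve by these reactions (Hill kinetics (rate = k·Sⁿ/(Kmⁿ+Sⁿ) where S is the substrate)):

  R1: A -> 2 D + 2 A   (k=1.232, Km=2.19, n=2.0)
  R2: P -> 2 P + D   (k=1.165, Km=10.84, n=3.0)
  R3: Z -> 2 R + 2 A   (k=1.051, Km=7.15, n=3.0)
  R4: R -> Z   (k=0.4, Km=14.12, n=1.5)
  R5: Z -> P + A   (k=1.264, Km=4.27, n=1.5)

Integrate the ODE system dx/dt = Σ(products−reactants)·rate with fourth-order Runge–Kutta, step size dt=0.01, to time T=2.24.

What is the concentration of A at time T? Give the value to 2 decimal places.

RK4 with dt=0.01: 224 steps to T=2.24. Trajectory (selected grid times):
t=0.00: Z=28.35 P=6.61 D=30.09 R=8.42 A=9.16
t=0.25: Z=27.83 P=6.97 D=30.73 R=8.90 A=10.27
t=0.50: Z=27.30 P=7.33 D=31.39 R=9.39 A=11.38
t=0.75: Z=26.78 P=7.70 D=32.06 R=9.87 A=12.49
t=1.00: Z=26.27 P=8.08 D=32.74 R=10.34 A=13.60
t=1.24: Z=25.77 P=8.45 D=33.40 R=10.80 A=14.67
t=1.49: Z=25.26 P=8.84 D=34.10 R=11.27 A=15.78
t=1.74: Z=24.75 P=9.24 D=34.82 R=11.75 A=16.89
t=1.99: Z=24.25 P=9.65 D=35.54 R=12.21 A=18.00
t=2.24: Z=23.74 P=10.07 D=36.27 R=12.68 A=19.11
Read off A at T=2.24: 19.11

A at T = 19.11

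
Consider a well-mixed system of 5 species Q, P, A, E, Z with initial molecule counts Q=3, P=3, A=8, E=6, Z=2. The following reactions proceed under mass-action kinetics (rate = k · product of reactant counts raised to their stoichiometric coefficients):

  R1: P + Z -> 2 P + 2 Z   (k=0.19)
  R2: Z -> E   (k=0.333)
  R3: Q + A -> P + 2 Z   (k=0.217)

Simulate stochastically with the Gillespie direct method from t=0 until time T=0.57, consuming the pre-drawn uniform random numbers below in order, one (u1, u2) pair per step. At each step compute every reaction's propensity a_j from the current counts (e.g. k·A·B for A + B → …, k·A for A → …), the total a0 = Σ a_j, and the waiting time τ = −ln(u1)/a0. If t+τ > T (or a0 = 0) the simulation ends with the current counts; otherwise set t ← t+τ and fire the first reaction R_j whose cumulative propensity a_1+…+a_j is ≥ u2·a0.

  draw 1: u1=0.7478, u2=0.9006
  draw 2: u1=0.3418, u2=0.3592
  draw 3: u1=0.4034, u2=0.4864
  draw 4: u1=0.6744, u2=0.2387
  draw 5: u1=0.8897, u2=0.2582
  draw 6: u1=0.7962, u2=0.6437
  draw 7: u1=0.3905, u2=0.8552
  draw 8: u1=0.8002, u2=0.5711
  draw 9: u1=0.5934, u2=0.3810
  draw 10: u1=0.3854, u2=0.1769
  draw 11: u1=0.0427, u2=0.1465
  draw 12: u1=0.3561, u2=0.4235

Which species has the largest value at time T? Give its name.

Dominant species at T: P

t=0.000: Q=3 P=3 A=8 E=6 Z=2
Draw 1: a1=1.140, a2=0.666, a3=5.208, a0=7.014; τ=−ln(0.7478)/7.014=0.041 → t=0.041; u2·a0=0.9006·7.014=6.317; a1+a2=1.806 < 6.317 ≤ a1+…+a3=7.014 → R3 fires; Q=2 P=4 A=7 E=6 Z=4
Draw 2: a1=3.040, a2=1.332, a3=3.038, a0=7.410; τ=−ln(0.3418)/7.410=0.145 → t=0.186; u2·a0=0.3592·7.410=2.662 ≤ a1=3.040 → R1 fires; Q=2 P=5 A=7 E=6 Z=5
Draw 3: a1=4.750, a2=1.665, a3=3.038, a0=9.453; τ=−ln(0.4034)/9.453=0.096 → t=0.282; u2·a0=0.4864·9.453=4.598 ≤ a1=4.750 → R1 fires; Q=2 P=6 A=7 E=6 Z=6
Draw 4: a1=6.840, a2=1.998, a3=3.038, a0=11.876; τ=−ln(0.6744)/11.876=0.033 → t=0.316; u2·a0=0.2387·11.876=2.835 ≤ a1=6.840 → R1 fires; Q=2 P=7 A=7 E=6 Z=7
Draw 5: a1=9.310, a2=2.331, a3=3.038, a0=14.679; τ=−ln(0.8897)/14.679=0.008 → t=0.323; u2·a0=0.2582·14.679=3.790 ≤ a1=9.310 → R1 fires; Q=2 P=8 A=7 E=6 Z=8
Draw 6: a1=12.160, a2=2.664, a3=3.038, a0=17.862; τ=−ln(0.7962)/17.862=0.013 → t=0.336; u2·a0=0.6437·17.862=11.498 ≤ a1=12.160 → R1 fires; Q=2 P=9 A=7 E=6 Z=9
Draw 7: a1=15.390, a2=2.997, a3=3.038, a0=21.425; τ=−ln(0.3905)/21.425=0.044 → t=0.380; u2·a0=0.8552·21.425=18.323; a1=15.390 < 18.323 ≤ a1+a2=18.387 → R2 fires; Q=2 P=9 A=7 E=7 Z=8
Draw 8: a1=13.680, a2=2.664, a3=3.038, a0=19.382; τ=−ln(0.8002)/19.382=0.012 → t=0.392; u2·a0=0.5711·19.382=11.069 ≤ a1=13.680 → R1 fires; Q=2 P=10 A=7 E=7 Z=9
Draw 9: a1=17.100, a2=2.997, a3=3.038, a0=23.135; τ=−ln(0.5934)/23.135=0.023 → t=0.414; u2·a0=0.3810·23.135=8.814 ≤ a1=17.100 → R1 fires; Q=2 P=11 A=7 E=7 Z=10
Draw 10: a1=20.900, a2=3.330, a3=3.038, a0=27.268; τ=−ln(0.3854)/27.268=0.035 → t=0.449; u2·a0=0.1769·27.268=4.824 ≤ a1=20.900 → R1 fires; Q=2 P=12 A=7 E=7 Z=11
Draw 11: a1=25.080, a2=3.663, a3=3.038, a0=31.781; τ=−ln(0.0427)/31.781=0.099 → t=0.548; u2·a0=0.1465·31.781=4.656 ≤ a1=25.080 → R1 fires; Q=2 P=13 A=7 E=7 Z=12
Draw 12: a1=29.640, a2=3.996, a3=3.038, a0=36.674; τ=−ln(0.3561)/36.674=0.028 → t=0.577 > T=0.57: stop.
At T=0.57: Q=2 P=13 A=7 E=7 Z=12; the largest is P.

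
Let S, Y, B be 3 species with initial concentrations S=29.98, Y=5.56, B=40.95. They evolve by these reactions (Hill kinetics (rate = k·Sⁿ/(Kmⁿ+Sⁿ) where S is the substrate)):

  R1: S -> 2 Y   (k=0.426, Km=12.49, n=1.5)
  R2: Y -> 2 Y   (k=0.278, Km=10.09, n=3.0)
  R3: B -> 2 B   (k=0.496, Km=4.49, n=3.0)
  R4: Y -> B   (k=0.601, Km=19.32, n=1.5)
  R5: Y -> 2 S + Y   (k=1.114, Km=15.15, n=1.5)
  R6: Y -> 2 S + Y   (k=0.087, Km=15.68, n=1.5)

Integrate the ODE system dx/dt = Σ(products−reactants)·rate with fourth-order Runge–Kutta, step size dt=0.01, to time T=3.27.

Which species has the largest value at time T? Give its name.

RK4 with dt=0.01: 327 steps to T=3.27. Trajectory (selected grid times):
t=0.00: S=29.98 Y=5.56 B=40.95
t=0.36: S=30.02 Y=5.79 B=41.16
t=0.73: S=30.07 Y=6.02 B=41.37
t=1.09: S=30.12 Y=6.25 B=41.58
t=1.45: S=30.19 Y=6.48 B=41.80
t=1.82: S=30.26 Y=6.71 B=42.02
t=2.18: S=30.34 Y=6.94 B=42.23
t=2.54: S=30.43 Y=7.17 B=42.45
t=2.91: S=30.52 Y=7.40 B=42.68
t=3.27: S=30.63 Y=7.63 B=42.90
At T=3.27: S=30.63 Y=7.63 B=42.90; the largest is B.

Dominant species at T: B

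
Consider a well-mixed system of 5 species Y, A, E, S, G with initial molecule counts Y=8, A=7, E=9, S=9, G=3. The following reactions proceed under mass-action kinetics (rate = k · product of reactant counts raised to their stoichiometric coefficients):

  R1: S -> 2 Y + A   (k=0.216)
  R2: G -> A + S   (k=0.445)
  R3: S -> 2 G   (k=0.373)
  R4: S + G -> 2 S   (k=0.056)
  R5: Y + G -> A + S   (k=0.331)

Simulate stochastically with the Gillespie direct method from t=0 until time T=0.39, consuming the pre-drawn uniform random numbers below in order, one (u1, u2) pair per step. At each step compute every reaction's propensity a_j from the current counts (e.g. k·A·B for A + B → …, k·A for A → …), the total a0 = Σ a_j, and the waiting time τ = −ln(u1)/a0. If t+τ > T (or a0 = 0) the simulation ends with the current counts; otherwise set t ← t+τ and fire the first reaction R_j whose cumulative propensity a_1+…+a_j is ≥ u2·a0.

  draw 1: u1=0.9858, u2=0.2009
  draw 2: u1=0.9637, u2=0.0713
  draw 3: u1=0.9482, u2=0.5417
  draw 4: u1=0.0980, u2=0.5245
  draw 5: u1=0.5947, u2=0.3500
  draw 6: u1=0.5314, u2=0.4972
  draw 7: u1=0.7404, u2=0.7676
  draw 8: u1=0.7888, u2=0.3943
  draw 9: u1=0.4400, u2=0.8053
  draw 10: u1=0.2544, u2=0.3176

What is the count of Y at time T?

t=0.000: Y=8 A=7 E=9 S=9 G=3
Draw 1: a1=1.944, a2=1.335, a3=3.357, a4=1.512, a5=7.944, a0=16.092; τ=−ln(0.9858)/16.092=0.001 → t=0.001; u2·a0=0.2009·16.092=3.233; a1=1.944 < 3.233 ≤ a1+a2=3.279 → R2 fires; Y=8 A=8 E=9 S=10 G=2
Draw 2: a1=2.160, a2=0.890, a3=3.730, a4=1.120, a5=5.296, a0=13.196; τ=−ln(0.9637)/13.196=0.003 → t=0.004; u2·a0=0.0713·13.196=0.941 ≤ a1=2.160 → R1 fires; Y=10 A=9 E=9 S=9 G=2
Draw 3: a1=1.944, a2=0.890, a3=3.357, a4=1.008, a5=6.620, a0=13.819; τ=−ln(0.9482)/13.819=0.004 → t=0.008; u2·a0=0.5417·13.819=7.486; a1+…+a4=7.199 < 7.486 ≤ a1+…+a5=13.819 → R5 fires; Y=9 A=10 E=9 S=10 G=1
Draw 4: a1=2.160, a2=0.445, a3=3.730, a4=0.560, a5=2.979, a0=9.874; τ=−ln(0.0980)/9.874=0.235 → t=0.243; u2·a0=0.5245·9.874=5.179; a1+a2=2.605 < 5.179 ≤ a1+…+a3=6.335 → R3 fires; Y=9 A=10 E=9 S=9 G=3
Draw 5: a1=1.944, a2=1.335, a3=3.357, a4=1.512, a5=8.937, a0=17.085; τ=−ln(0.5947)/17.085=0.030 → t=0.273; u2·a0=0.3500·17.085=5.980; a1+a2=3.279 < 5.980 ≤ a1+…+a3=6.636 → R3 fires; Y=9 A=10 E=9 S=8 G=5
Draw 6: a1=1.728, a2=2.225, a3=2.984, a4=2.240, a5=14.895, a0=24.072; τ=−ln(0.5314)/24.072=0.026 → t=0.299; u2·a0=0.4972·24.072=11.969; a1+…+a4=9.177 < 11.969 ≤ a1+…+a5=24.072 → R5 fires; Y=8 A=11 E=9 S=9 G=4
Draw 7: a1=1.944, a2=1.780, a3=3.357, a4=2.016, a5=10.592, a0=19.689; τ=−ln(0.7404)/19.689=0.015 → t=0.315; u2·a0=0.7676·19.689=15.113; a1+…+a4=9.097 < 15.113 ≤ a1+…+a5=19.689 → R5 fires; Y=7 A=12 E=9 S=10 G=3
Draw 8: a1=2.160, a2=1.335, a3=3.730, a4=1.680, a5=6.951, a0=15.856; τ=−ln(0.7888)/15.856=0.015 → t=0.330; u2·a0=0.3943·15.856=6.252; a1+a2=3.495 < 6.252 ≤ a1+…+a3=7.225 → R3 fires; Y=7 A=12 E=9 S=9 G=5
Draw 9: a1=1.944, a2=2.225, a3=3.357, a4=2.520, a5=11.585, a0=21.631; τ=−ln(0.4400)/21.631=0.038 → t=0.368; u2·a0=0.8053·21.631=17.419; a1+…+a4=10.046 < 17.419 ≤ a1+…+a5=21.631 → R5 fires; Y=6 A=13 E=9 S=10 G=4
Draw 10: a1=2.160, a2=1.780, a3=3.730, a4=2.240, a5=7.944, a0=17.854; τ=−ln(0.2544)/17.854=0.077 → t=0.444 > T=0.39: stop.
Read off Y at T=0.39: 6

Y at T = 6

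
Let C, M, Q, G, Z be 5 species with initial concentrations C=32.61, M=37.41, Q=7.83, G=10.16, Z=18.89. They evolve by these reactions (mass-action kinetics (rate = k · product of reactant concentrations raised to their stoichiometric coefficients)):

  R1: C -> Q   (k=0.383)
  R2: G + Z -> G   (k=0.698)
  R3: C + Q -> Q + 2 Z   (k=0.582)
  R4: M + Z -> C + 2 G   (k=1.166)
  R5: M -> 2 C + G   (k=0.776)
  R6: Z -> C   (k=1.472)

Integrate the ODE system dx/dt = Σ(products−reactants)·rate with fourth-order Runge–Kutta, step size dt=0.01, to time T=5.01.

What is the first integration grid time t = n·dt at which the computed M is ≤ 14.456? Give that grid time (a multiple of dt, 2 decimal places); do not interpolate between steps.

RK4 with dt=0.01: 501 steps to T=5.01. Trajectory (selected grid times):
t=0.00: C=32.61 M=37.41 Q=7.83 G=10.16 Z=18.89
t=0.07: C=41.87 M=15.44 Q=8.92 G=52.84 Z=7.85
t=0.08: C=41.22 M=13.98 Q=9.08 G=55.63 Z=7.79
t=0.56: C=3.18 M=1.04 Q=12.28 G=80.17 Z=0.87
t=1.11: C=0.21 M=0.58 Q=12.48 G=80.78 Z=0.05
t=1.67: C=0.09 M=0.37 Q=12.51 G=81.00 Z=0.02
t=2.23: C=0.06 M=0.23 Q=12.53 G=81.14 Z=0.01
t=2.78: C=0.04 M=0.15 Q=12.54 G=81.22 Z=0.01
t=3.34: C=0.02 M=0.10 Q=12.54 G=81.28 Z=0.01
t=3.90: C=0.02 M=0.06 Q=12.55 G=81.31 Z=0.00
t=4.45: C=0.01 M=0.04 Q=12.55 G=81.33 Z=0.00
t=5.01: C=0.01 M=0.03 Q=12.55 G=81.35 Z=0.00
M(0.07)=15.435 > 14.456 but M(0.08)=13.982 ≤ 14.456, so the first grid time is t=0.08.

Threshold first reached at t = 0.08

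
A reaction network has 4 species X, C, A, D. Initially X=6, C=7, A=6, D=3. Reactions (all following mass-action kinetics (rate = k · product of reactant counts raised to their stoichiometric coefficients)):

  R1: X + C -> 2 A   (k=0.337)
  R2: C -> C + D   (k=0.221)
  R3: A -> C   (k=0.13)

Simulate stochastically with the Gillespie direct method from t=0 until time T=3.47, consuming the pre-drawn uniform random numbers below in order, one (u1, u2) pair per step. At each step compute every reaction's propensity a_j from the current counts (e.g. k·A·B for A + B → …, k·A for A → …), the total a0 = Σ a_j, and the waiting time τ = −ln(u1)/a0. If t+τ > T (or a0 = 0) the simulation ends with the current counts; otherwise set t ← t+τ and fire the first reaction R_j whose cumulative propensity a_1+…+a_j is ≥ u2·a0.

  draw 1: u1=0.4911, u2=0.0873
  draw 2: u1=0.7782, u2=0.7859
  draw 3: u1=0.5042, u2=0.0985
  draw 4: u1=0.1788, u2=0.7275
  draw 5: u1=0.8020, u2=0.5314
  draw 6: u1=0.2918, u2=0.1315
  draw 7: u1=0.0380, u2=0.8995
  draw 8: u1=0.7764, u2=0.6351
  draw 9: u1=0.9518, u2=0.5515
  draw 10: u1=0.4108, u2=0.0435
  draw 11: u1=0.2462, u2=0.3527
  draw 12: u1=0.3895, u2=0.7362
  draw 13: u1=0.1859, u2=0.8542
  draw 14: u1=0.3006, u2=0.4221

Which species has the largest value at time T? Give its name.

t=0.000: X=6 C=7 A=6 D=3
Draw 1: a1=14.154, a2=1.547, a3=0.780, a0=16.481; τ=−ln(0.4911)/16.481=0.043 → t=0.043; u2·a0=0.0873·16.481=1.439 ≤ a1=14.154 → R1 fires; X=5 C=6 A=8 D=3
Draw 2: a1=10.110, a2=1.326, a3=1.040, a0=12.476; τ=−ln(0.7782)/12.476=0.020 → t=0.063; u2·a0=0.7859·12.476=9.805 ≤ a1=10.110 → R1 fires; X=4 C=5 A=10 D=3
Draw 3: a1=6.740, a2=1.105, a3=1.300, a0=9.145; τ=−ln(0.5042)/9.145=0.075 → t=0.138; u2·a0=0.0985·9.145=0.901 ≤ a1=6.740 → R1 fires; X=3 C=4 A=12 D=3
Draw 4: a1=4.044, a2=0.884, a3=1.560, a0=6.488; τ=−ln(0.1788)/6.488=0.265 → t=0.403; u2·a0=0.7275·6.488=4.720; a1=4.044 < 4.720 ≤ a1+a2=4.928 → R2 fires; X=3 C=4 A=12 D=4
Draw 5: a1=4.044, a2=0.884, a3=1.560, a0=6.488; τ=−ln(0.8020)/6.488=0.034 → t=0.437; u2·a0=0.5314·6.488=3.448 ≤ a1=4.044 → R1 fires; X=2 C=3 A=14 D=4
Draw 6: a1=2.022, a2=0.663, a3=1.820, a0=4.505; τ=−ln(0.2918)/4.505=0.273 → t=0.711; u2·a0=0.1315·4.505=0.592 ≤ a1=2.022 → R1 fires; X=1 C=2 A=16 D=4
Draw 7: a1=0.674, a2=0.442, a3=2.080, a0=3.196; τ=−ln(0.0380)/3.196=1.023 → t=1.734; u2·a0=0.8995·3.196=2.875; a1+a2=1.116 < 2.875 ≤ a1+…+a3=3.196 → R3 fires; X=1 C=3 A=15 D=4
Draw 8: a1=1.011, a2=0.663, a3=1.950, a0=3.624; τ=−ln(0.7764)/3.624=0.070 → t=1.804; u2·a0=0.6351·3.624=2.302; a1+a2=1.674 < 2.302 ≤ a1+…+a3=3.624 → R3 fires; X=1 C=4 A=14 D=4
Draw 9: a1=1.348, a2=0.884, a3=1.820, a0=4.052; τ=−ln(0.9518)/4.052=0.012 → t=1.816; u2·a0=0.5515·4.052=2.235; a1+a2=2.232 < 2.235 ≤ a1+…+a3=4.052 → R3 fires; X=1 C=5 A=13 D=4
Draw 10: a1=1.685, a2=1.105, a3=1.690, a0=4.480; τ=−ln(0.4108)/4.480=0.199 → t=2.015; u2·a0=0.0435·4.480=0.195 ≤ a1=1.685 → R1 fires; X=0 C=4 A=15 D=4
Draw 11: a1=0.000, a2=0.884, a3=1.950, a0=2.834; τ=−ln(0.2462)/2.834=0.495 → t=2.509; u2·a0=0.3527·2.834=1.000; a1+a2=0.884 < 1.000 ≤ a1+…+a3=2.834 → R3 fires; X=0 C=5 A=14 D=4
Draw 12: a1=0.000, a2=1.105, a3=1.820, a0=2.925; τ=−ln(0.3895)/2.925=0.322 → t=2.832; u2·a0=0.7362·2.925=2.153; a1+a2=1.105 < 2.153 ≤ a1+…+a3=2.925 → R3 fires; X=0 C=6 A=13 D=4
Draw 13: a1=0.000, a2=1.326, a3=1.690, a0=3.016; τ=−ln(0.1859)/3.016=0.558 → t=3.389; u2·a0=0.8542·3.016=2.576; a1+a2=1.326 < 2.576 ≤ a1+…+a3=3.016 → R3 fires; X=0 C=7 A=12 D=4
Draw 14: a1=0.000, a2=1.547, a3=1.560, a0=3.107; τ=−ln(0.3006)/3.107=0.387 → t=3.776 > T=3.47: stop.
At T=3.47: X=0 C=7 A=12 D=4; the largest is A.

Dominant species at T: A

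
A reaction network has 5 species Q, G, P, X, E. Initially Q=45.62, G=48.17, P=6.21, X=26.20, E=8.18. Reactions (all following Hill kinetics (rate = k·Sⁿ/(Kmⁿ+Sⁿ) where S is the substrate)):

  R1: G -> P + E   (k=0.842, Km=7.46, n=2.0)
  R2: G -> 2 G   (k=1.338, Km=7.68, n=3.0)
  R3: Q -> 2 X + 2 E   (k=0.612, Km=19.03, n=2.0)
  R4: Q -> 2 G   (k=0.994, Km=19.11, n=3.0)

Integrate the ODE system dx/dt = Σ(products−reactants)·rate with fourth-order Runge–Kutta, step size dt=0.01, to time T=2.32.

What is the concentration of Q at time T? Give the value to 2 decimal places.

Q at T = 42.29

RK4 with dt=0.01: 232 steps to T=2.32. Trajectory (selected grid times):
t=0.00: Q=45.62 G=48.17 P=6.21 X=26.20 E=8.18
t=0.26: Q=45.24 G=48.78 P=6.42 X=26.47 E=8.66
t=0.52: Q=44.87 G=49.40 P=6.64 X=26.74 E=9.15
t=0.77: Q=44.51 G=49.98 P=6.84 X=27.00 E=9.61
t=1.03: Q=44.14 G=50.60 P=7.06 X=27.27 E=10.10
t=1.29: Q=43.76 G=51.21 P=7.27 X=27.54 E=10.58
t=1.55: Q=43.39 G=51.81 P=7.49 X=27.80 E=11.06
t=1.80: Q=43.03 G=52.40 P=7.69 X=28.06 E=11.52
t=2.06: Q=42.66 G=53.01 P=7.91 X=28.33 E=12.00
t=2.32: Q=42.29 G=53.61 P=8.12 X=28.59 E=12.48
Read off Q at T=2.32: 42.29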